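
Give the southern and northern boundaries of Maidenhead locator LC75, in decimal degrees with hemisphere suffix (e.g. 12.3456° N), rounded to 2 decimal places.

65.00° S, 64.00° S

Field L=11, C=2: +11·20° lon, +2·10° lat → SW at lon 40°, lat -70°.
Square 7, 5: +7·2° lon, +5·1° lat → SW at lon 54°, lat -65°.
Cell spans 2° lon × 1° lat.
south 65.00° S, north 64.00° S.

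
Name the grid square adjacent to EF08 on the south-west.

DF97

Longitude square 0; −1 → -1, wraps to 9, carry into field.
Longitude field E = 4; −1 → 3 = D.
Latitude square 8; −1 → 7.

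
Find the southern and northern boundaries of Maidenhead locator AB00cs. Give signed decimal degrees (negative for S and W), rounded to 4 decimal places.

-79.2500, -79.2083

Field A=0, B=1: +0·20° lon, +1·10° lat → SW at lon -180°, lat -80°.
Square 0, 0: +0·2° lon, +0·1° lat → SW at lon -180°, lat -80°.
Subsquare c=2, s=18: +2·0.0833333° lon, +18·0.0416667° lat → SW at lon -179.833°, lat -79.25°.
Cell spans 0.0833333° lon × 0.0416667° lat.
south -79.2500, north -79.2083.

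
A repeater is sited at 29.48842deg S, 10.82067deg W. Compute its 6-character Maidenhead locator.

IG40om

Shift to the Maidenhead origin (180°W, 90°S): lon 169.1793, lat 60.5116.
Field (20°×10°, letters A–R): 169.1793/20 → 8 → I, 60.5116/10 → 6 → G; chars IG.
Square (2°×1°, digits 0–9): 9.1793/2 → 4, 0.5116/1 → 0; chars 40.
Subsquare (5′×2.5′, letters a–x): 1.1793/0.0833333 → 14 → o, 0.5116/0.0416667 → 12 → m; chars om.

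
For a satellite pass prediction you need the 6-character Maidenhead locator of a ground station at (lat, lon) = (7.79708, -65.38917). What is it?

Shift to the Maidenhead origin (180°W, 90°S): lon 114.6108, lat 97.7971.
Field: 114.6108/20 → 5 → F, 97.7971/10 → 9 → J; chars FJ.
Square: 14.6108/2 → 7, 7.7971/1 → 7; chars 77.
Subsquare: 0.6108/0.0833333 → 7 → h, 0.7971/0.0416667 → 19 → t; chars ht.

FJ77ht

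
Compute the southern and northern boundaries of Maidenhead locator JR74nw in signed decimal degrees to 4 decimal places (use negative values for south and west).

Field J=9, R=17: +9·20° lon, +17·10° lat → SW at lon 0°, lat 80°.
Square 7, 4: +7·2° lon, +4·1° lat → SW at lon 14°, lat 84°.
Subsquare n=13, w=22: +13·0.0833333° lon, +22·0.0416667° lat → SW at lon 15.0833°, lat 84.9167°.
Cell spans 0.0833333° lon × 0.0416667° lat.
south 84.9167, north 84.9583.

84.9167, 84.9583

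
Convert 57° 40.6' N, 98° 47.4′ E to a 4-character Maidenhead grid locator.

Shift to the Maidenhead origin (180°W, 90°S): lon 278.79, lat 147.68.
Field (20°×10°, letters A–R): 278.79/20 → 13 → N, 147.68/10 → 14 → O; chars NO.
Square (2°×1°, digits 0–9): 18.79/2 → 9, 7.68/1 → 7; chars 97.

NO97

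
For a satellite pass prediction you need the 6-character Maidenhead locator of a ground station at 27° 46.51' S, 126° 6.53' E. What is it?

PG32bf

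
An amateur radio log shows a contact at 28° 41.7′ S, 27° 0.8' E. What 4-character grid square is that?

KG31

Offset from 180°W / 90°S: lon 207.01°, lat 61.30°.
Field (20°×10°, letters A–R): lon ⌊207.01/20⌋ = 10 → K; lat ⌊61.30/10⌋ = 6 → G.
Square (2°×1°, digits 0–9): lon ⌊7.01/2⌋ = 3; lat ⌊1.30/1⌋ = 1.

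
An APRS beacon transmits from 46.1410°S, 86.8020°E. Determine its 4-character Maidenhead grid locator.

NE33

Offset from 180°W / 90°S: lon 266.80°, lat 43.86°.
Field: lon ⌊266.80/20⌋ = 13 → N; lat ⌊43.86/10⌋ = 4 → E.
Square: lon ⌊6.80/2⌋ = 3; lat ⌊3.86/1⌋ = 3.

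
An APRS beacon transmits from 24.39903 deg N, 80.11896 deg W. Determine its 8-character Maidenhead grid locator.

EL94wj55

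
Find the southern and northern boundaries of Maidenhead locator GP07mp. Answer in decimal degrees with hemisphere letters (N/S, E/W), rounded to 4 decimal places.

67.6250° N, 67.6667° N

Field G=6, P=15: +6·20° lon, +15·10° lat → SW at lon -60°, lat 60°.
Square 0, 7: +0·2° lon, +7·1° lat → SW at lon -60°, lat 67°.
Subsquare m=12, p=15: +12·0.0833333° lon, +15·0.0416667° lat → SW at lon -59°, lat 67.625°.
Cell spans 0.0833333° lon × 0.0416667° lat.
south 67.6250° N, north 67.6667° N.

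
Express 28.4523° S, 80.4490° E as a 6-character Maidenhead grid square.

Offset from 180°W / 90°S: lon 260.4490°, lat 61.5477°.
Field: lon ⌊260.4490/20⌋ = 13 → N; lat ⌊61.5477/10⌋ = 6 → G.
Square: lon ⌊0.4490/2⌋ = 0; lat ⌊1.5477/1⌋ = 1.
Subsquare: lon ⌊0.4490/0.0833333⌋ = 5 → f; lat ⌊0.5477/0.0416667⌋ = 13 → n.

NG01fn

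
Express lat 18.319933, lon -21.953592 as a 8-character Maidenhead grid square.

Add 180° to longitude and 90° to latitude: 158.04641, 108.31993.
Field (20°×10°, letters A–R): lon ⌊158.04641/20⌋ = 7 → H; lat ⌊108.31993/10⌋ = 10 → K.
Square (2°×1°, digits 0–9): lon ⌊18.04641/2⌋ = 9; lat ⌊8.31993/1⌋ = 8.
Subsquare (5′×2.5′, letters a–x): lon ⌊0.04641/0.0833333⌋ = 0 → a; lat ⌊0.31993/0.0416667⌋ = 7 → h.
Extended square (30″×15″, digits 0–9): lon ⌊0.04641/0.00833333⌋ = 5; lat ⌊0.02827/0.00416667⌋ = 6.

HK98ah56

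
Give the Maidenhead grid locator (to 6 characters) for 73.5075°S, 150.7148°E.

QB56il

Shift to the Maidenhead origin (180°W, 90°S): lon 330.7148, lat 16.4925.
Field: lon ⌊330.7148/20⌋ = 16 → Q; lat ⌊16.4925/10⌋ = 1 → B.
Square: lon ⌊10.7148/2⌋ = 5; lat ⌊6.4925/1⌋ = 6.
Subsquare: lon ⌊0.7148/0.0833333⌋ = 8 → i; lat ⌊0.4925/0.0416667⌋ = 11 → l.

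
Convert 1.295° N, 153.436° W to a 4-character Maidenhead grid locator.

BJ31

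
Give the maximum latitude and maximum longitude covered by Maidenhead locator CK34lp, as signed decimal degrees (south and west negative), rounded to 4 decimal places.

Field C=2, K=10: +2·20° lon, +10·10° lat → SW at lon -140°, lat 10°.
Square 3, 4: +3·2° lon, +4·1° lat → SW at lon -134°, lat 14°.
Subsquare l=11, p=15: +11·0.0833333° lon, +15·0.0416667° lat → SW at lon -133.083°, lat 14.625°.
Cell spans 0.0833333° lon × 0.0416667° lat. NE corner is SW corner plus one full cell.
latitude 14.6667, longitude -133.0000.

14.6667, -133.0000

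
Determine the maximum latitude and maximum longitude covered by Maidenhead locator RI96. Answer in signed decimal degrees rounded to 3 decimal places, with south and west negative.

-3.000, 180.000

Field R=17, I=8: +17·20° lon, +8·10° lat → SW at lon 160°, lat -10°.
Square 9, 6: +9·2° lon, +6·1° lat → SW at lon 178°, lat -4°.
Cell spans 2° lon × 1° lat. NE corner is SW corner plus one full cell.
latitude -3.000, longitude 180.000.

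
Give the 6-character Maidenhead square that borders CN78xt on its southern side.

CN78xs

Latitude subsquare t = 19; −1 → 18 = s.
The longitude characters are unchanged.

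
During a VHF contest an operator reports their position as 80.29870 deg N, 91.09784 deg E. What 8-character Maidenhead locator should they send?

NR50nh11

Offset from 180°W / 90°S: lon 271.09784°, lat 170.29870°.
Field: 271.09784/20 → 13 → N, 170.29870/10 → 17 → R; chars NR.
Square: 11.09784/2 → 5, 0.29870/1 → 0; chars 50.
Subsquare: 1.09784/0.0833333 → 13 → n, 0.29870/0.0416667 → 7 → h; chars nh.
Extended square: 0.01451/0.00833333 → 1, 0.00703/0.00416667 → 1; chars 11.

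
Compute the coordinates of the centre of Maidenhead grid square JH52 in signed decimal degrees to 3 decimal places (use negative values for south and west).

Field J=9, H=7: +9·20° lon, +7·10° lat → SW at lon 0°, lat -20°.
Square 5, 2: +5·2° lon, +2·1° lat → SW at lon 10°, lat -18°.
Cell spans 2° lon × 1° lat. Centre is SW corner plus half of each.
latitude -17.500, longitude 11.000.

-17.500, 11.000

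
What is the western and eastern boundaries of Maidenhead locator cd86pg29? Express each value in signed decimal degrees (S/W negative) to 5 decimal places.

Field C=2, D=3: +2·20° lon, +3·10° lat → SW at lon -140°, lat -60°.
Square 8, 6: +8·2° lon, +6·1° lat → SW at lon -124°, lat -54°.
Subsquare p=15, g=6: +15·0.0833333° lon, +6·0.0416667° lat → SW at lon -122.75°, lat -53.75°.
Extended square 2, 9: +2·0.00833333° lon, +9·0.00416667° lat → SW at lon -122.733°, lat -53.7125°.
Cell spans 0.00833333° lon × 0.00416667° lat.
west -122.73333, east -122.72500.

-122.73333, -122.72500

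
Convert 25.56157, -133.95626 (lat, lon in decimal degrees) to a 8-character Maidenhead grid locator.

CL35an54

Add 180° to longitude and 90° to latitude: 46.04374, 115.56157.
Field: 46.04374/20 → 2 → C, 115.56157/10 → 11 → L; chars CL.
Square: 6.04374/2 → 3, 5.56157/1 → 5; chars 35.
Subsquare: 0.04374/0.0833333 → 0 → a, 0.56157/0.0416667 → 13 → n; chars an.
Extended square: 0.04374/0.00833333 → 5, 0.01990/0.00416667 → 4; chars 54.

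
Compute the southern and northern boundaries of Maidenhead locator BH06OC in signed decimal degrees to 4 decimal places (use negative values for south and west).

-13.9167, -13.8750

Field B=1, H=7: +1·20° lon, +7·10° lat → SW at lon -160°, lat -20°.
Square 0, 6: +0·2° lon, +6·1° lat → SW at lon -160°, lat -14°.
Subsquare o=14, c=2: +14·0.0833333° lon, +2·0.0416667° lat → SW at lon -158.833°, lat -13.9167°.
Cell spans 0.0833333° lon × 0.0416667° lat.
south -13.9167, north -13.8750.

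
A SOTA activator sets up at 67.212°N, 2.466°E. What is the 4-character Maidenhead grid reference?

JP17

Add 180° to longitude and 90° to latitude: 182.47, 157.21.
Field: lon ⌊182.47/20⌋ = 9 → J; lat ⌊157.21/10⌋ = 15 → P.
Square: lon ⌊2.47/2⌋ = 1; lat ⌊7.21/1⌋ = 7.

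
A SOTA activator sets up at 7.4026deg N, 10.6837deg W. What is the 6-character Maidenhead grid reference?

IJ47pj

Add 180° to longitude and 90° to latitude: 169.3163, 97.4026.
Field (20°×10°, letters A–R): 169.3163/20 → 8 → I, 97.4026/10 → 9 → J; chars IJ.
Square (2°×1°, digits 0–9): 9.3163/2 → 4, 7.4026/1 → 7; chars 47.
Subsquare (5′×2.5′, letters a–x): 1.3163/0.0833333 → 15 → p, 0.4026/0.0416667 → 9 → j; chars pj.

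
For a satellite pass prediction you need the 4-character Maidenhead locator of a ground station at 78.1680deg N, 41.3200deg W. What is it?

Offset from 180°W / 90°S: lon 138.68°, lat 168.17°.
Field (20°×10°, letters A–R): 138.68/20 → 6 → G, 168.17/10 → 16 → Q; chars GQ.
Square (2°×1°, digits 0–9): 18.68/2 → 9, 8.17/1 → 8; chars 98.

GQ98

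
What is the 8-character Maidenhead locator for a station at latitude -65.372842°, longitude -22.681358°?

HC84pp80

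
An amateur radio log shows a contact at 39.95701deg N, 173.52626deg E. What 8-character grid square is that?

RM69sw39

Shift to the Maidenhead origin (180°W, 90°S): lon 353.52626, lat 129.95701.
Field: 353.52626/20 → 17 → R, 129.95701/10 → 12 → M; chars RM.
Square: 13.52626/2 → 6, 9.95701/1 → 9; chars 69.
Subsquare: 1.52626/0.0833333 → 18 → s, 0.95701/0.0416667 → 22 → w; chars sw.
Extended square: 0.02626/0.00833333 → 3, 0.04034/0.00416667 → 9; chars 39.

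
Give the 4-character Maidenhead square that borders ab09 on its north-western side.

Longitude square 0; −1 → -1, wraps to 9, carry into field.
Longitude field A = 0; −1 → -1, wraps to 17 = R, wrapping around the antimeridian.
Latitude square 9; +1 → 10, wraps to 0, carry into field.
Latitude field B = 1; +1 → 2 = C.

RC90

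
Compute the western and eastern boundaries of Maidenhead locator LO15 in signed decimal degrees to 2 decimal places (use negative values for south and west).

Field L=11, O=14: +11·20° lon, +14·10° lat → SW at lon 40°, lat 50°.
Square 1, 5: +1·2° lon, +5·1° lat → SW at lon 42°, lat 55°.
Cell spans 2° lon × 1° lat.
west 42.00, east 44.00.

42.00, 44.00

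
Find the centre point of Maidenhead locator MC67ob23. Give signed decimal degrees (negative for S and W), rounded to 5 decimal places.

Field M=12, C=2: +12·20° lon, +2·10° lat → SW at lon 60°, lat -70°.
Square 6, 7: +6·2° lon, +7·1° lat → SW at lon 72°, lat -63°.
Subsquare o=14, b=1: +14·0.0833333° lon, +1·0.0416667° lat → SW at lon 73.1667°, lat -62.9583°.
Extended square 2, 3: +2·0.00833333° lon, +3·0.00416667° lat → SW at lon 73.1833°, lat -62.9458°.
Cell spans 0.00833333° lon × 0.00416667° lat. Centre is SW corner plus half of each.
latitude -62.94375, longitude 73.18750.

-62.94375, 73.18750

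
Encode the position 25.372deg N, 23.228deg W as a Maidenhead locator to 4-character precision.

HL85

Shift to the Maidenhead origin (180°W, 90°S): lon 156.77, lat 115.37.
Field (20°×10°, letters A–R): lon ⌊156.77/20⌋ = 7 → H; lat ⌊115.37/10⌋ = 11 → L.
Square (2°×1°, digits 0–9): lon ⌊16.77/2⌋ = 8; lat ⌊5.37/1⌋ = 5.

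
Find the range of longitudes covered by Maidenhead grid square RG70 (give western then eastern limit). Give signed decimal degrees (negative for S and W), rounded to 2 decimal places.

174.00, 176.00

Field R=17, G=6: +17·20° lon, +6·10° lat → SW at lon 160°, lat -30°.
Square 7, 0: +7·2° lon, +0·1° lat → SW at lon 174°, lat -30°.
Cell spans 2° lon × 1° lat.
west 174.00, east 176.00.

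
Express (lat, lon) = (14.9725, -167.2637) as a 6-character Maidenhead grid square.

Shift to the Maidenhead origin (180°W, 90°S): lon 12.7363, lat 104.9725.
Field: lon ⌊12.7363/20⌋ = 0 → A; lat ⌊104.9725/10⌋ = 10 → K.
Square: lon ⌊12.7363/2⌋ = 6; lat ⌊4.9725/1⌋ = 4.
Subsquare: lon ⌊0.7363/0.0833333⌋ = 8 → i; lat ⌊0.9725/0.0416667⌋ = 23 → x.

AK64ix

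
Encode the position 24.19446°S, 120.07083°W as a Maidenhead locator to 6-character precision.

Add 180° to longitude and 90° to latitude: 59.9292, 65.8055.
Field: 59.9292/20 → 2 → C, 65.8055/10 → 6 → G; chars CG.
Square: 19.9292/2 → 9, 5.8055/1 → 5; chars 95.
Subsquare: 1.9292/0.0833333 → 23 → x, 0.8055/0.0416667 → 19 → t; chars xt.

CG95xt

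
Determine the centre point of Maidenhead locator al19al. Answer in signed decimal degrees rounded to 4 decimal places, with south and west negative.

29.4792, -177.9583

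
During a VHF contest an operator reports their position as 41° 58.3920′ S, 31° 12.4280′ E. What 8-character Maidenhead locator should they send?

Offset from 180°W / 90°S: lon 211.20713°, lat 48.02680°.
Field: lon ⌊211.20713/20⌋ = 10 → K; lat ⌊48.02680/10⌋ = 4 → E.
Square: lon ⌊11.20713/2⌋ = 5; lat ⌊8.02680/1⌋ = 8.
Subsquare: lon ⌊1.20713/0.0833333⌋ = 14 → o; lat ⌊0.02680/0.0416667⌋ = 0 → a.
Extended square: lon ⌊0.04047/0.00833333⌋ = 4; lat ⌊0.02680/0.00416667⌋ = 6.

KE58oa46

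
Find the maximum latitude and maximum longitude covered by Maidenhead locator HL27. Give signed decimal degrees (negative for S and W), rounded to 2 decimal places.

Field H=7, L=11: +7·20° lon, +11·10° lat → SW at lon -40°, lat 20°.
Square 2, 7: +2·2° lon, +7·1° lat → SW at lon -36°, lat 27°.
Cell spans 2° lon × 1° lat. NE corner is SW corner plus one full cell.
latitude 28.00, longitude -34.00.

28.00, -34.00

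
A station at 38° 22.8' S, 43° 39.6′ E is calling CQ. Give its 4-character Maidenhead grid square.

Offset from 180°W / 90°S: lon 223.66°, lat 51.62°.
Field: lon ⌊223.66/20⌋ = 11 → L; lat ⌊51.62/10⌋ = 5 → F.
Square: lon ⌊3.66/2⌋ = 1; lat ⌊1.62/1⌋ = 1.

LF11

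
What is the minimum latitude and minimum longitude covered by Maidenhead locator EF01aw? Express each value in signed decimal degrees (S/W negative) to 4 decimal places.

-38.0833, -100.0000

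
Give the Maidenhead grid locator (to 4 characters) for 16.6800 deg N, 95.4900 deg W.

Offset from 180°W / 90°S: lon 84.51°, lat 106.68°.
Field (20°×10°, letters A–R): lon ⌊84.51/20⌋ = 4 → E; lat ⌊106.68/10⌋ = 10 → K.
Square (2°×1°, digits 0–9): lon ⌊4.51/2⌋ = 2; lat ⌊6.68/1⌋ = 6.

EK26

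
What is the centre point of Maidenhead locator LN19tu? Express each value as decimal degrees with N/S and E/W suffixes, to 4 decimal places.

49.8542° N, 43.6250° E

Field L=11, N=13: +11·20° lon, +13·10° lat → SW at lon 40°, lat 40°.
Square 1, 9: +1·2° lon, +9·1° lat → SW at lon 42°, lat 49°.
Subsquare t=19, u=20: +19·0.0833333° lon, +20·0.0416667° lat → SW at lon 43.5833°, lat 49.8333°.
Cell spans 0.0833333° lon × 0.0416667° lat. Centre is SW corner plus half of each.
latitude 49.8542° N, longitude 43.6250° E.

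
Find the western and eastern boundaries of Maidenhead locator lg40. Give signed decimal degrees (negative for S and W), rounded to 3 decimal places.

48.000, 50.000

Field L=11, G=6: +11·20° lon, +6·10° lat → SW at lon 40°, lat -30°.
Square 4, 0: +4·2° lon, +0·1° lat → SW at lon 48°, lat -30°.
Cell spans 2° lon × 1° lat.
west 48.000, east 50.000.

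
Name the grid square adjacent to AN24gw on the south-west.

AN24fv

Longitude subsquare g = 6; −1 → 5 = f.
Latitude subsquare w = 22; −1 → 21 = v.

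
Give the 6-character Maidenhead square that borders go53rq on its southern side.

GO53rp

Latitude subsquare q = 16; −1 → 15 = p.
The longitude characters are unchanged.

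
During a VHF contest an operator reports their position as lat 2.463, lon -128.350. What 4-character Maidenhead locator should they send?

CJ52

Shift to the Maidenhead origin (180°W, 90°S): lon 51.65, lat 92.46.
Field: lon ⌊51.65/20⌋ = 2 → C; lat ⌊92.46/10⌋ = 9 → J.
Square: lon ⌊11.65/2⌋ = 5; lat ⌊2.46/1⌋ = 2.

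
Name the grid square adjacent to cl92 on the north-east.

DL03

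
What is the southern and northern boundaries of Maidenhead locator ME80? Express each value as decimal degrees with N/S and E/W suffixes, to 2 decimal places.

50.00° S, 49.00° S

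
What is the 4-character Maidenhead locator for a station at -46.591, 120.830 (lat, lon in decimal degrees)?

PE03

Shift to the Maidenhead origin (180°W, 90°S): lon 300.83, lat 43.41.
Field: 300.83/20 → 15 → P, 43.41/10 → 4 → E; chars PE.
Square: 0.83/2 → 0, 3.41/1 → 3; chars 03.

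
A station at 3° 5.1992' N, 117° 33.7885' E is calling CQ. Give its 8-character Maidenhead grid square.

OJ83sc70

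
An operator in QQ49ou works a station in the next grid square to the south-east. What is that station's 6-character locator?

QQ49pt

Longitude subsquare o = 14; +1 → 15 = p.
Latitude subsquare u = 20; −1 → 19 = t.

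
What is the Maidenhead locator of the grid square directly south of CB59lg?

Latitude subsquare g = 6; −1 → 5 = f.
The longitude characters are unchanged.

CB59lf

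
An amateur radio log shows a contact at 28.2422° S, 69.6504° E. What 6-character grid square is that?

Offset from 180°W / 90°S: lon 249.6504°, lat 61.7578°.
Field: lon ⌊249.6504/20⌋ = 12 → M; lat ⌊61.7578/10⌋ = 6 → G.
Square: lon ⌊9.6504/2⌋ = 4; lat ⌊1.7578/1⌋ = 1.
Subsquare: lon ⌊1.6504/0.0833333⌋ = 19 → t; lat ⌊0.7578/0.0416667⌋ = 18 → s.

MG41ts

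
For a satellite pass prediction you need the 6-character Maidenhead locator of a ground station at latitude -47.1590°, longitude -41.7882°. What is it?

Add 180° to longitude and 90° to latitude: 138.2118, 42.8410.
Field: 138.2118/20 → 6 → G, 42.8410/10 → 4 → E; chars GE.
Square: 18.2118/2 → 9, 2.8410/1 → 2; chars 92.
Subsquare: 0.2118/0.0833333 → 2 → c, 0.8410/0.0416667 → 20 → u; chars cu.

GE92cu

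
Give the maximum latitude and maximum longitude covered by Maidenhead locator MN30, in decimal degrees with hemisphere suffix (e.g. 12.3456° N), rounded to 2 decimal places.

41.00° N, 68.00° E

Field M=12, N=13: +12·20° lon, +13·10° lat → SW at lon 60°, lat 40°.
Square 3, 0: +3·2° lon, +0·1° lat → SW at lon 66°, lat 40°.
Cell spans 2° lon × 1° lat. NE corner is SW corner plus one full cell.
latitude 41.00° N, longitude 68.00° E.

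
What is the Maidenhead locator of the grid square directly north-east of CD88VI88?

Longitude extended square 8; +1 → 9.
Latitude extended square 8; +1 → 9.

CD88vi99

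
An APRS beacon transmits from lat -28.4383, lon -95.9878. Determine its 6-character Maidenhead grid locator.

EG21an

Shift to the Maidenhead origin (180°W, 90°S): lon 84.0122, lat 61.5617.
Field: 84.0122/20 → 4 → E, 61.5617/10 → 6 → G; chars EG.
Square: 4.0122/2 → 2, 1.5617/1 → 1; chars 21.
Subsquare: 0.0122/0.0833333 → 0 → a, 0.5617/0.0416667 → 13 → n; chars an.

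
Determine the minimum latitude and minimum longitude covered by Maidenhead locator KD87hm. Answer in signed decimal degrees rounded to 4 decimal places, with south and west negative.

Field K=10, D=3: +10·20° lon, +3·10° lat → SW at lon 20°, lat -60°.
Square 8, 7: +8·2° lon, +7·1° lat → SW at lon 36°, lat -53°.
Subsquare h=7, m=12: +7·0.0833333° lon, +12·0.0416667° lat → SW at lon 36.5833°, lat -52.5°.
latitude -52.5000, longitude 36.5833.

-52.5000, 36.5833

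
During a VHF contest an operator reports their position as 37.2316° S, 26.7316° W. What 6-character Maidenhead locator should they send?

Add 180° to longitude and 90° to latitude: 153.2684, 52.7684.
Field (20°×10°, letters A–R): 153.2684/20 → 7 → H, 52.7684/10 → 5 → F; chars HF.
Square (2°×1°, digits 0–9): 13.2684/2 → 6, 2.7684/1 → 2; chars 62.
Subsquare (5′×2.5′, letters a–x): 1.2684/0.0833333 → 15 → p, 0.7684/0.0416667 → 18 → s; chars ps.

HF62ps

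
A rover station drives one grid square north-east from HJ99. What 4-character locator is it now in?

IK00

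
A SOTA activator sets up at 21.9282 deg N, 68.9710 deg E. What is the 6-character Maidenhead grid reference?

Shift to the Maidenhead origin (180°W, 90°S): lon 248.9710, lat 111.9282.
Field: 248.9710/20 → 12 → M, 111.9282/10 → 11 → L; chars ML.
Square: 8.9710/2 → 4, 1.9282/1 → 1; chars 41.
Subsquare: 0.9710/0.0833333 → 11 → l, 0.9282/0.0416667 → 22 → w; chars lw.

ML41lw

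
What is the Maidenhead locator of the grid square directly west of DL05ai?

CL95xi

Longitude subsquare a = 0; −1 → -1, wraps to 23 = x, carry into square.
Longitude square 0; −1 → -1, wraps to 9, carry into field.
Longitude field D = 3; −1 → 2 = C.
The latitude characters are unchanged.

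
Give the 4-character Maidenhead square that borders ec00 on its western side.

DC90

Longitude square 0; −1 → -1, wraps to 9, carry into field.
Longitude field E = 4; −1 → 3 = D.
The latitude characters are unchanged.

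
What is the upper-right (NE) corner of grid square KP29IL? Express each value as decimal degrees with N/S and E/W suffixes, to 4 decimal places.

69.5000° N, 24.7500° E

Field K=10, P=15: +10·20° lon, +15·10° lat → SW at lon 20°, lat 60°.
Square 2, 9: +2·2° lon, +9·1° lat → SW at lon 24°, lat 69°.
Subsquare i=8, l=11: +8·0.0833333° lon, +11·0.0416667° lat → SW at lon 24.6667°, lat 69.4583°.
Cell spans 0.0833333° lon × 0.0416667° lat. NE corner is SW corner plus one full cell.
latitude 69.5000° N, longitude 24.7500° E.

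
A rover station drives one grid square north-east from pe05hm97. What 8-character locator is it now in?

Longitude extended square 9; +1 → 10, wraps to 0, carry into subsquare.
Longitude subsquare h = 7; +1 → 8 = i.
Latitude extended square 7; +1 → 8.

PE05im08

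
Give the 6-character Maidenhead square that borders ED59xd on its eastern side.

ED69ad

Longitude subsquare x = 23; +1 → 24, wraps to 0 = a, carry into square.
Longitude square 5; +1 → 6.
The latitude characters are unchanged.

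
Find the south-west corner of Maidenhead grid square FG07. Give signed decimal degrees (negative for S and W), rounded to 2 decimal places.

Field F=5, G=6: +5·20° lon, +6·10° lat → SW at lon -80°, lat -30°.
Square 0, 7: +0·2° lon, +7·1° lat → SW at lon -80°, lat -23°.
latitude -23.00, longitude -80.00.

-23.00, -80.00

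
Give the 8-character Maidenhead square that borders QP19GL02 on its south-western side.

QP19fl91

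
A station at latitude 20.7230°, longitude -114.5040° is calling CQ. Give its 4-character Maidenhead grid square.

DL20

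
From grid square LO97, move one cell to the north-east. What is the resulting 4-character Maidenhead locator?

Longitude square 9; +1 → 10, wraps to 0, carry into field.
Longitude field L = 11; +1 → 12 = M.
Latitude square 7; +1 → 8.

MO08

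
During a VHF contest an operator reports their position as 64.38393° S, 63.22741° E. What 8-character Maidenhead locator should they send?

MC15oo77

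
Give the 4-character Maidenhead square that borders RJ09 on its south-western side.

Longitude square 0; −1 → -1, wraps to 9, carry into field.
Longitude field R = 17; −1 → 16 = Q.
Latitude square 9; −1 → 8.

QJ98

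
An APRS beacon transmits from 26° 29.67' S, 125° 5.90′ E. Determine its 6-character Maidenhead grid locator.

Add 180° to longitude and 90° to latitude: 305.0983, 63.5055.
Field: 305.0983/20 → 15 → P, 63.5055/10 → 6 → G; chars PG.
Square: 5.0983/2 → 2, 3.5055/1 → 3; chars 23.
Subsquare: 1.0983/0.0833333 → 13 → n, 0.5055/0.0416667 → 12 → m; chars nm.

PG23nm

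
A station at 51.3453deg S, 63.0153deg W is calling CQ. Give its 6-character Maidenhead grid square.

FD88lp

Add 180° to longitude and 90° to latitude: 116.9847, 38.6547.
Field: 116.9847/20 → 5 → F, 38.6547/10 → 3 → D; chars FD.
Square: 16.9847/2 → 8, 8.6547/1 → 8; chars 88.
Subsquare: 0.9847/0.0833333 → 11 → l, 0.6547/0.0416667 → 15 → p; chars lp.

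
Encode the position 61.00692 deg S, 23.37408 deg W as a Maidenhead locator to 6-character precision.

HC88hx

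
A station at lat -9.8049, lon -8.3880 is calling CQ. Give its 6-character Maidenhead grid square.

II50te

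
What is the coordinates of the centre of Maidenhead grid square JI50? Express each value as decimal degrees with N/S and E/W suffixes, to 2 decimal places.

9.50° S, 11.00° E

Field J=9, I=8: +9·20° lon, +8·10° lat → SW at lon 0°, lat -10°.
Square 5, 0: +5·2° lon, +0·1° lat → SW at lon 10°, lat -10°.
Cell spans 2° lon × 1° lat. Centre is SW corner plus half of each.
latitude 9.50° S, longitude 11.00° E.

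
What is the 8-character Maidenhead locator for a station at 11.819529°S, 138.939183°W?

CH08me73

Shift to the Maidenhead origin (180°W, 90°S): lon 41.06082, lat 78.18047.
Field (20°×10°, letters A–R): 41.06082/20 → 2 → C, 78.18047/10 → 7 → H; chars CH.
Square (2°×1°, digits 0–9): 1.06082/2 → 0, 8.18047/1 → 8; chars 08.
Subsquare (5′×2.5′, letters a–x): 1.06082/0.0833333 → 12 → m, 0.18047/0.0416667 → 4 → e; chars me.
Extended square (30″×15″, digits 0–9): 0.06082/0.00833333 → 7, 0.01380/0.00416667 → 3; chars 73.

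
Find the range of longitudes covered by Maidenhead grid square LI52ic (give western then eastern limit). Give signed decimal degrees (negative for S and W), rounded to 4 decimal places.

50.6667, 50.7500

Field L=11, I=8: +11·20° lon, +8·10° lat → SW at lon 40°, lat -10°.
Square 5, 2: +5·2° lon, +2·1° lat → SW at lon 50°, lat -8°.
Subsquare i=8, c=2: +8·0.0833333° lon, +2·0.0416667° lat → SW at lon 50.6667°, lat -7.91667°.
Cell spans 0.0833333° lon × 0.0416667° lat.
west 50.6667, east 50.7500.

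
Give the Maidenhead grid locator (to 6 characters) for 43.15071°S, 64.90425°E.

Offset from 180°W / 90°S: lon 244.9042°, lat 46.8493°.
Field: lon ⌊244.9042/20⌋ = 12 → M; lat ⌊46.8493/10⌋ = 4 → E.
Square: lon ⌊4.9042/2⌋ = 2; lat ⌊6.8493/1⌋ = 6.
Subsquare: lon ⌊0.9042/0.0833333⌋ = 10 → k; lat ⌊0.8493/0.0416667⌋ = 20 → u.

ME26ku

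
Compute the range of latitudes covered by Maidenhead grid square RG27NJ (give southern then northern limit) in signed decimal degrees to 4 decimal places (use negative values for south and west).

Field R=17, G=6: +17·20° lon, +6·10° lat → SW at lon 160°, lat -30°.
Square 2, 7: +2·2° lon, +7·1° lat → SW at lon 164°, lat -23°.
Subsquare n=13, j=9: +13·0.0833333° lon, +9·0.0416667° lat → SW at lon 165.083°, lat -22.625°.
Cell spans 0.0833333° lon × 0.0416667° lat.
south -22.6250, north -22.5833.

-22.6250, -22.5833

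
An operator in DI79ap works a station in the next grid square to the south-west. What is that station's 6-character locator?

Longitude subsquare a = 0; −1 → -1, wraps to 23 = x, carry into square.
Longitude square 7; −1 → 6.
Latitude subsquare p = 15; −1 → 14 = o.

DI69xo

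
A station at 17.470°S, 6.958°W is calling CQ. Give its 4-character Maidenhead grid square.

Shift to the Maidenhead origin (180°W, 90°S): lon 173.04, lat 72.53.
Field: lon ⌊173.04/20⌋ = 8 → I; lat ⌊72.53/10⌋ = 7 → H.
Square: lon ⌊13.04/2⌋ = 6; lat ⌊2.53/1⌋ = 2.

IH62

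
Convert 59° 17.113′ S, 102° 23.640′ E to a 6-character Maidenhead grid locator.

OD10er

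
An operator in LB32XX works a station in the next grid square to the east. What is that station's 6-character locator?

Longitude subsquare x = 23; +1 → 24, wraps to 0 = a, carry into square.
Longitude square 3; +1 → 4.
The latitude characters are unchanged.

LB42ax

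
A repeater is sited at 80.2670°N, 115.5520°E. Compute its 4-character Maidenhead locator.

Shift to the Maidenhead origin (180°W, 90°S): lon 295.55, lat 170.27.
Field (20°×10°, letters A–R): 295.55/20 → 14 → O, 170.27/10 → 17 → R; chars OR.
Square (2°×1°, digits 0–9): 15.55/2 → 7, 0.27/1 → 0; chars 70.

OR70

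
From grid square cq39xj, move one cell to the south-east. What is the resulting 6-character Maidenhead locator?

CQ49ai

Longitude subsquare x = 23; +1 → 24, wraps to 0 = a, carry into square.
Longitude square 3; +1 → 4.
Latitude subsquare j = 9; −1 → 8 = i.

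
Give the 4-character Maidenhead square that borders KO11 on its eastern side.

Longitude square 1; +1 → 2.
The latitude characters are unchanged.

KO21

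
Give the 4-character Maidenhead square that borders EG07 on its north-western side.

DG98

Longitude square 0; −1 → -1, wraps to 9, carry into field.
Longitude field E = 4; −1 → 3 = D.
Latitude square 7; +1 → 8.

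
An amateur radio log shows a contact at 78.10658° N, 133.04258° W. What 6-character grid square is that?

Add 180° to longitude and 90° to latitude: 46.9574, 168.1066.
Field: lon ⌊46.9574/20⌋ = 2 → C; lat ⌊168.1066/10⌋ = 16 → Q.
Square: lon ⌊6.9574/2⌋ = 3; lat ⌊8.1066/1⌋ = 8.
Subsquare: lon ⌊0.9574/0.0833333⌋ = 11 → l; lat ⌊0.1066/0.0416667⌋ = 2 → c.

CQ38lc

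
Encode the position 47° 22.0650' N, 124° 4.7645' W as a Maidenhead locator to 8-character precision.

CN77xi08

Offset from 180°W / 90°S: lon 55.92059°, lat 137.36775°.
Field: lon ⌊55.92059/20⌋ = 2 → C; lat ⌊137.36775/10⌋ = 13 → N.
Square: lon ⌊15.92059/2⌋ = 7; lat ⌊7.36775/1⌋ = 7.
Subsquare: lon ⌊1.92059/0.0833333⌋ = 23 → x; lat ⌊0.36775/0.0416667⌋ = 8 → i.
Extended square: lon ⌊0.00393/0.00833333⌋ = 0; lat ⌊0.03442/0.00416667⌋ = 8.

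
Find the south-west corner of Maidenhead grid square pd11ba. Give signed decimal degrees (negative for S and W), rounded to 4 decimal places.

-59.0000, 122.0833

Field P=15, D=3: +15·20° lon, +3·10° lat → SW at lon 120°, lat -60°.
Square 1, 1: +1·2° lon, +1·1° lat → SW at lon 122°, lat -59°.
Subsquare b=1, a=0: +1·0.0833333° lon, +0·0.0416667° lat → SW at lon 122.083°, lat -59°.
latitude -59.0000, longitude 122.0833.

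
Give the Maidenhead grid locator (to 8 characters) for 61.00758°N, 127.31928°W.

CP61ia11

Shift to the Maidenhead origin (180°W, 90°S): lon 52.68072, lat 151.00758.
Field (20°×10°, letters A–R): 52.68072/20 → 2 → C, 151.00758/10 → 15 → P; chars CP.
Square (2°×1°, digits 0–9): 12.68072/2 → 6, 1.00758/1 → 1; chars 61.
Subsquare (5′×2.5′, letters a–x): 0.68072/0.0833333 → 8 → i, 0.00758/0.0416667 → 0 → a; chars ia.
Extended square (30″×15″, digits 0–9): 0.01405/0.00833333 → 1, 0.00758/0.00416667 → 1; chars 11.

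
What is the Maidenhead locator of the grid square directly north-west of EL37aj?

Longitude subsquare a = 0; −1 → -1, wraps to 23 = x, carry into square.
Longitude square 3; −1 → 2.
Latitude subsquare j = 9; +1 → 10 = k.

EL27xk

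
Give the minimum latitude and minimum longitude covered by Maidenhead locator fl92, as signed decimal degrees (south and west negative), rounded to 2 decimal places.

22.00, -62.00

Field F=5, L=11: +5·20° lon, +11·10° lat → SW at lon -80°, lat 20°.
Square 9, 2: +9·2° lon, +2·1° lat → SW at lon -62°, lat 22°.
latitude 22.00, longitude -62.00.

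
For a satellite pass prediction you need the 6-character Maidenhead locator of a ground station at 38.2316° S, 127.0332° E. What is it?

Offset from 180°W / 90°S: lon 307.0332°, lat 51.7684°.
Field: lon ⌊307.0332/20⌋ = 15 → P; lat ⌊51.7684/10⌋ = 5 → F.
Square: lon ⌊7.0332/2⌋ = 3; lat ⌊1.7684/1⌋ = 1.
Subsquare: lon ⌊1.0332/0.0833333⌋ = 12 → m; lat ⌊0.7684/0.0416667⌋ = 18 → s.

PF31ms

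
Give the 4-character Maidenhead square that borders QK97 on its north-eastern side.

RK08

Longitude square 9; +1 → 10, wraps to 0, carry into field.
Longitude field Q = 16; +1 → 17 = R.
Latitude square 7; +1 → 8.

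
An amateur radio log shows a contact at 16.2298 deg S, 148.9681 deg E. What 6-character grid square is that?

QH43ls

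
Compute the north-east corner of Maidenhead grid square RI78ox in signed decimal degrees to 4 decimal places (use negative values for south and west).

-1.0000, 175.2500

Field R=17, I=8: +17·20° lon, +8·10° lat → SW at lon 160°, lat -10°.
Square 7, 8: +7·2° lon, +8·1° lat → SW at lon 174°, lat -2°.
Subsquare o=14, x=23: +14·0.0833333° lon, +23·0.0416667° lat → SW at lon 175.167°, lat -1.04167°.
Cell spans 0.0833333° lon × 0.0416667° lat. NE corner is SW corner plus one full cell.
latitude -1.0000, longitude 175.2500.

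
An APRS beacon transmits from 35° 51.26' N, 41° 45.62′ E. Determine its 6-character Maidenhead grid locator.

LM05vu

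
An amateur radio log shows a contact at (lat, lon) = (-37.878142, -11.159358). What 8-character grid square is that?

IF42kc09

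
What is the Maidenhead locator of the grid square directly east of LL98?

ML08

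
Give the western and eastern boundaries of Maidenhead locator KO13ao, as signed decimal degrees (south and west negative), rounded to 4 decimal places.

22.0000, 22.0833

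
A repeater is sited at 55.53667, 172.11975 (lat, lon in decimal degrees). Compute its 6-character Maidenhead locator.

RO65bm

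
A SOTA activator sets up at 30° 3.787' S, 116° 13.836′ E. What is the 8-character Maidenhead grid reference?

Shift to the Maidenhead origin (180°W, 90°S): lon 296.23060, lat 59.93688.
Field: lon ⌊296.23060/20⌋ = 14 → O; lat ⌊59.93688/10⌋ = 5 → F.
Square: lon ⌊16.23060/2⌋ = 8; lat ⌊9.93688/1⌋ = 9.
Subsquare: lon ⌊0.23060/0.0833333⌋ = 2 → c; lat ⌊0.93688/0.0416667⌋ = 22 → w.
Extended square: lon ⌊0.06393/0.00833333⌋ = 7; lat ⌊0.02022/0.00416667⌋ = 4.

OF89cw74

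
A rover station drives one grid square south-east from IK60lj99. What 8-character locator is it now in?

IK60mj08

Longitude extended square 9; +1 → 10, wraps to 0, carry into subsquare.
Longitude subsquare l = 11; +1 → 12 = m.
Latitude extended square 9; −1 → 8.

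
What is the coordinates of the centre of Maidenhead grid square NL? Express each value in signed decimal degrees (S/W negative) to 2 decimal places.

Field N=13, L=11: +13·20° lon, +11·10° lat → SW at lon 80°, lat 20°.
Cell spans 20° lon × 10° lat. Centre is SW corner plus half of each.
latitude 25.00, longitude 90.00.

25.00, 90.00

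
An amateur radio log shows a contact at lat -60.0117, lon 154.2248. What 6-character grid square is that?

QC79cx

Shift to the Maidenhead origin (180°W, 90°S): lon 334.2248, lat 29.9883.
Field (20°×10°, letters A–R): lon ⌊334.2248/20⌋ = 16 → Q; lat ⌊29.9883/10⌋ = 2 → C.
Square (2°×1°, digits 0–9): lon ⌊14.2248/2⌋ = 7; lat ⌊9.9883/1⌋ = 9.
Subsquare (5′×2.5′, letters a–x): lon ⌊0.2248/0.0833333⌋ = 2 → c; lat ⌊0.9883/0.0416667⌋ = 23 → x.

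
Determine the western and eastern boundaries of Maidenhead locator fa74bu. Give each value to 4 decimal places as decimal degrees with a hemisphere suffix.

65.9167° W, 65.8333° W

Field F=5, A=0: +5·20° lon, +0·10° lat → SW at lon -80°, lat -90°.
Square 7, 4: +7·2° lon, +4·1° lat → SW at lon -66°, lat -86°.
Subsquare b=1, u=20: +1·0.0833333° lon, +20·0.0416667° lat → SW at lon -65.9167°, lat -85.1667°.
Cell spans 0.0833333° lon × 0.0416667° lat.
west 65.9167° W, east 65.8333° W.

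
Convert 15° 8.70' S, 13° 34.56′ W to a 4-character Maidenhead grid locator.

IH34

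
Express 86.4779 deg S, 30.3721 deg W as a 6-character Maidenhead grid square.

Add 180° to longitude and 90° to latitude: 149.6279, 3.5221.
Field (20°×10°, letters A–R): lon ⌊149.6279/20⌋ = 7 → H; lat ⌊3.5221/10⌋ = 0 → A.
Square (2°×1°, digits 0–9): lon ⌊9.6279/2⌋ = 4; lat ⌊3.5221/1⌋ = 3.
Subsquare (5′×2.5′, letters a–x): lon ⌊1.6279/0.0833333⌋ = 19 → t; lat ⌊0.5221/0.0416667⌋ = 12 → m.

HA43tm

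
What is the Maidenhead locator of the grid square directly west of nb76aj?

Longitude subsquare a = 0; −1 → -1, wraps to 23 = x, carry into square.
Longitude square 7; −1 → 6.
The latitude characters are unchanged.

NB66xj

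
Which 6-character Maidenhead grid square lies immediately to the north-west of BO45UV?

BO45tw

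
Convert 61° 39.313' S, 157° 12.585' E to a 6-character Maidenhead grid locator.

QC88oi

Offset from 180°W / 90°S: lon 337.2097°, lat 28.3448°.
Field: 337.2097/20 → 16 → Q, 28.3448/10 → 2 → C; chars QC.
Square: 17.2097/2 → 8, 8.3448/1 → 8; chars 88.
Subsquare: 1.2097/0.0833333 → 14 → o, 0.3448/0.0416667 → 8 → i; chars oi.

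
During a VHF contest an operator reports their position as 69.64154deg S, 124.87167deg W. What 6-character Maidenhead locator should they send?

CC70ni

Shift to the Maidenhead origin (180°W, 90°S): lon 55.1283, lat 20.3585.
Field: 55.1283/20 → 2 → C, 20.3585/10 → 2 → C; chars CC.
Square: 15.1283/2 → 7, 0.3585/1 → 0; chars 70.
Subsquare: 1.1283/0.0833333 → 13 → n, 0.3585/0.0416667 → 8 → i; chars ni.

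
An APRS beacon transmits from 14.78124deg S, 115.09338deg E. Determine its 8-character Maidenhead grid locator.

OH75nf12

Shift to the Maidenhead origin (180°W, 90°S): lon 295.09338, lat 75.21876.
Field: 295.09338/20 → 14 → O, 75.21876/10 → 7 → H; chars OH.
Square: 15.09338/2 → 7, 5.21876/1 → 5; chars 75.
Subsquare: 1.09338/0.0833333 → 13 → n, 0.21876/0.0416667 → 5 → f; chars nf.
Extended square: 0.01005/0.00833333 → 1, 0.01043/0.00416667 → 2; chars 12.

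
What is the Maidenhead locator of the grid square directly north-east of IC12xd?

IC22ae

Longitude subsquare x = 23; +1 → 24, wraps to 0 = a, carry into square.
Longitude square 1; +1 → 2.
Latitude subsquare d = 3; +1 → 4 = e.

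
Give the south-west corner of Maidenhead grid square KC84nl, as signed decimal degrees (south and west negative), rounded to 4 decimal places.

-65.5417, 37.0833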